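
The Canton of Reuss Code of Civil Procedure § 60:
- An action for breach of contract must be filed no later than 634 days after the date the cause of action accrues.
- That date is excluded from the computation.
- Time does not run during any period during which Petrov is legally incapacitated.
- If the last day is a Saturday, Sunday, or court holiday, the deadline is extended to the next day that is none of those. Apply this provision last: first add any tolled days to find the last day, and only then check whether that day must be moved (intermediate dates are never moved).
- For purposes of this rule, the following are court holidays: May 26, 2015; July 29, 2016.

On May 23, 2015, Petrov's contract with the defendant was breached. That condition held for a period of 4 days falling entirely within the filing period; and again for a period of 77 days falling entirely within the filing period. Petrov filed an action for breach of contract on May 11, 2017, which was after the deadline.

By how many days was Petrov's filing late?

3 days

634 days after May 23, 2015 is February 15, 2017.
Tolling adds 4 days: February 15, 2017 + 4 days = February 19, 2017.
Tolling adds 77 days: February 19, 2017 + 77 days = May 7, 2017.
May 7, 2017 is Sunday. The next qualifying day is May 8, 2017.
The deadline is May 8, 2017; from May 8, 2017 to May 11, 2017 is 3 days.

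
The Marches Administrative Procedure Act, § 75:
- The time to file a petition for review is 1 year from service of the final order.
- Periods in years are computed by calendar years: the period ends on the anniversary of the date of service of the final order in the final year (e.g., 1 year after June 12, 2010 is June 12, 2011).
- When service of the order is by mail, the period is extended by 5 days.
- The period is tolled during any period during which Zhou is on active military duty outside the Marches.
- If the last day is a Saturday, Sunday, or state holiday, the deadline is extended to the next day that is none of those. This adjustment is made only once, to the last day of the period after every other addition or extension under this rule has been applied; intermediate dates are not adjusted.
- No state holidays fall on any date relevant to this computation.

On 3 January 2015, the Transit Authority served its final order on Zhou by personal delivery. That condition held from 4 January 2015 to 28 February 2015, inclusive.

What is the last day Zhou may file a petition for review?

February 29, 2016

1 year after 3 January 2015 is January 3, 2016.
Service was not by mail, so no mail extension applies.
From January 4, 2015 through February 28, 2015 inclusive is 56 days; tolling adds 56 days: January 3, 2016 + 56 days = February 28, 2016.
February 28, 2016 is Sunday. The next qualifying day is February 29, 2016.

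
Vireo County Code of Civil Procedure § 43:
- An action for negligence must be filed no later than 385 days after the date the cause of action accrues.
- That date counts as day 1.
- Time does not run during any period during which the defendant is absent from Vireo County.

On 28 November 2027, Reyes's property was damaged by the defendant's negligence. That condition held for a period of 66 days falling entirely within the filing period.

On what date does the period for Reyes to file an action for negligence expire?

Counting 28 November 2027 as day 1, day 385 is December 16, 2028.
Tolling adds 66 days: December 16, 2028 + 66 days = February 20, 2029.

February 20, 2029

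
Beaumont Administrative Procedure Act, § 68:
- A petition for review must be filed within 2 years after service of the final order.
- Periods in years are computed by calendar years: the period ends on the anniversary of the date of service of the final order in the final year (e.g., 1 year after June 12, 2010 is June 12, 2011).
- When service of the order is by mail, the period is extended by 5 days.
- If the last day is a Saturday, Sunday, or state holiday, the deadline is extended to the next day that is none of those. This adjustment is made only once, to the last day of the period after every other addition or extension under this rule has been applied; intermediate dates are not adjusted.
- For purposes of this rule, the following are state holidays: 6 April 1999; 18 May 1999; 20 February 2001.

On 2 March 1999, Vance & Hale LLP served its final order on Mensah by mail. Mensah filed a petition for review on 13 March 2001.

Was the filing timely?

2 years after 2 March 1999 is March 2, 2001.
Service was by mail, adding 5 days: March 2, 2001 + 5 days = March 7, 2001.
March 7, 2001 is a Wednesday and not a state holiday, so no extension applies.
The deadline is March 7, 2001; the filing on March 13, 2001 is after that date.

No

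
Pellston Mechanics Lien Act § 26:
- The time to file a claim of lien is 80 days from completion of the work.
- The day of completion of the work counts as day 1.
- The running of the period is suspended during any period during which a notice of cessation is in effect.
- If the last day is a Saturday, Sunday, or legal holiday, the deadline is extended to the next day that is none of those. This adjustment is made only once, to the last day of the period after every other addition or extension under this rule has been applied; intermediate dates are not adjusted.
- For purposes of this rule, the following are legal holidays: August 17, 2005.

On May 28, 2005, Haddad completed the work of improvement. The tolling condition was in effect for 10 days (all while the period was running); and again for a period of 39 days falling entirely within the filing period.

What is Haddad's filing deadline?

October 3, 2005

Counting May 28, 2005 as day 1, day 80 is August 15, 2005.
Tolling adds 10 days: August 15, 2005 + 10 days = August 25, 2005.
Tolling adds 39 days: August 25, 2005 + 39 days = October 3, 2005.
October 3, 2005 is a Monday and not a legal holiday, so no extension applies.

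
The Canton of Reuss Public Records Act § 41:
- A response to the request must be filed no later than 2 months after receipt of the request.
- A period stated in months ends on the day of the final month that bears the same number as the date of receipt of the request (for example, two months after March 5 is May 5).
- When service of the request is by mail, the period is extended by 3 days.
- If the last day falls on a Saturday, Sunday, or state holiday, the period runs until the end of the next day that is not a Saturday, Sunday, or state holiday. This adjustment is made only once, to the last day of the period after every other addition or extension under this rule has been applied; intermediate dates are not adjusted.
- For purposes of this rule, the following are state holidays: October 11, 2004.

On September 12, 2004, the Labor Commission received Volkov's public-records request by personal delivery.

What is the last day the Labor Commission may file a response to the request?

2 months after September 12, 2004 is November 12, 2004.
Service was not by mail, so no mail extension applies.
November 12, 2004 is a Friday and not a state holiday, so no extension applies.

November 12, 2004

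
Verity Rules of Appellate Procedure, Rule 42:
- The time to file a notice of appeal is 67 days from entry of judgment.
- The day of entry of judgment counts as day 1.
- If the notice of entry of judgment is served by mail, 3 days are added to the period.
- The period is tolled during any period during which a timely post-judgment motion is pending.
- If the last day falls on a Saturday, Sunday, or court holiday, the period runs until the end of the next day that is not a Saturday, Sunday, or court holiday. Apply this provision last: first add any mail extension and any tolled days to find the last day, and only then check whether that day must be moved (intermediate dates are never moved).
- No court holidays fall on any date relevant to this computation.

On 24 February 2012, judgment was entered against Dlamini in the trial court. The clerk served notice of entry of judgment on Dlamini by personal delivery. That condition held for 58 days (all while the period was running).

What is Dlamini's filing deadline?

June 27, 2012

Counting 24 February 2012 as day 1, day 67 is April 30, 2012.
Service was not by mail, so no mail extension applies.
Tolling adds 58 days: April 30, 2012 + 58 days = June 27, 2012.
June 27, 2012 is a Wednesday and not a court holiday, so no extension applies.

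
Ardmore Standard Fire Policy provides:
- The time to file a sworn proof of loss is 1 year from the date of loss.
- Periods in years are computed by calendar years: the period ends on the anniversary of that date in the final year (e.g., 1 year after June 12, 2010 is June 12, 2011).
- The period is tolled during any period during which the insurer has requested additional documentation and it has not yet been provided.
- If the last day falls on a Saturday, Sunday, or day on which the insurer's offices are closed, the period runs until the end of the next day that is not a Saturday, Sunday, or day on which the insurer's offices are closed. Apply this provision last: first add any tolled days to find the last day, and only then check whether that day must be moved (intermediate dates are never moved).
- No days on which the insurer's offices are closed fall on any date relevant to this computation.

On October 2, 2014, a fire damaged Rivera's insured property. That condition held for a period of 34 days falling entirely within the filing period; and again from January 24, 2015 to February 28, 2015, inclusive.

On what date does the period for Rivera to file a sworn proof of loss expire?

December 11, 2015

1 year after October 2, 2014 is October 2, 2015.
Tolling adds 34 days: October 2, 2015 + 34 days = November 5, 2015.
From January 24, 2015 through February 28, 2015 inclusive is 36 days; tolling adds 36 days: November 5, 2015 + 36 days = December 11, 2015.
December 11, 2015 is a Friday and not a day on which the insurer's offices are closed, so no extension applies.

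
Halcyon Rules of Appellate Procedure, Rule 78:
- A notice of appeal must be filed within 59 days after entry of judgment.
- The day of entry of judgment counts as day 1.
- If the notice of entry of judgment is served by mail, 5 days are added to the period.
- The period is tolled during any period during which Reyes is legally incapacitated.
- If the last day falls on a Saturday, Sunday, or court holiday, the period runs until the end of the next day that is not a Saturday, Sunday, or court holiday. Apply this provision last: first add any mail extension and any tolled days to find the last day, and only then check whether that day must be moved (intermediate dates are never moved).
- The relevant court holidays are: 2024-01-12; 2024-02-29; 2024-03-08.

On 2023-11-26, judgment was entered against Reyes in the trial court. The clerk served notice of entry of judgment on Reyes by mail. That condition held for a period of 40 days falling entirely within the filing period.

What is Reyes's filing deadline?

Counting 2023-11-26 as day 1, day 59 is January 23, 2024.
Service was by mail, adding 5 days: January 23, 2024 + 5 days = January 28, 2024.
Tolling adds 40 days: January 28, 2024 + 40 days = March 8, 2024.
March 8, 2024 is a listed holiday; March 9, 2024 is Saturday; March 10, 2024 is Sunday. The next qualifying day is March 11, 2024.

March 11, 2024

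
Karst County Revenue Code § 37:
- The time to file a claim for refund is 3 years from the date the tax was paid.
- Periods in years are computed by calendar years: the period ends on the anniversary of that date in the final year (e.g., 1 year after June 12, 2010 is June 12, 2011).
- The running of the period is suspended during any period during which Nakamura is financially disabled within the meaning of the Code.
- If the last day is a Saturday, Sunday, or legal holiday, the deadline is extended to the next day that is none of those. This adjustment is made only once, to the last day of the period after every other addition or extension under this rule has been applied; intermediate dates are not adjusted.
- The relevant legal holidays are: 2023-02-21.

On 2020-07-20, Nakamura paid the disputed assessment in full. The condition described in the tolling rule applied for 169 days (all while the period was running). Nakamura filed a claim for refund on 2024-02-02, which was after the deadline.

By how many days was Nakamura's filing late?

3 years after 2020-07-20 is July 20, 2023.
Tolling adds 169 days: July 20, 2023 + 169 days = January 5, 2024.
January 5, 2024 is a Friday and not a legal holiday, so no extension applies.
The deadline is January 5, 2024; from January 5, 2024 to February 2, 2024 is 28 days.

28 days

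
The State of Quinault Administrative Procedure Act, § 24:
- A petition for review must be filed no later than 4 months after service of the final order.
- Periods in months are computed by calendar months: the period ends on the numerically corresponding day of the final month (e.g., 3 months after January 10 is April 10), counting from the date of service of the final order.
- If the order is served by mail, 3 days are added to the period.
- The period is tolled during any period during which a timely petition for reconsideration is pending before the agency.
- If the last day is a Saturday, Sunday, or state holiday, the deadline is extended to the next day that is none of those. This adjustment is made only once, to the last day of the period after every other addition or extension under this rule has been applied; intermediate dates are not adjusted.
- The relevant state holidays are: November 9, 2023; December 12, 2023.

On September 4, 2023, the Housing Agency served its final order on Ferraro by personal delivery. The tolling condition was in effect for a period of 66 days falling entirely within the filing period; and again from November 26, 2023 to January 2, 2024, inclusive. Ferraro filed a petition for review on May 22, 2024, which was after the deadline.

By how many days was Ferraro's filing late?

4 months after September 4, 2023 is January 4, 2024.
Service was not by mail, so no mail extension applies.
Tolling adds 66 days: January 4, 2024 + 66 days = March 10, 2024.
From November 26, 2023 through January 2, 2024 inclusive is 38 days; tolling adds 38 days: March 10, 2024 + 38 days = April 17, 2024.
April 17, 2024 is a Wednesday and not a state holiday, so no extension applies.
The deadline is April 17, 2024; from April 17, 2024 to May 22, 2024 is 35 days.

35 days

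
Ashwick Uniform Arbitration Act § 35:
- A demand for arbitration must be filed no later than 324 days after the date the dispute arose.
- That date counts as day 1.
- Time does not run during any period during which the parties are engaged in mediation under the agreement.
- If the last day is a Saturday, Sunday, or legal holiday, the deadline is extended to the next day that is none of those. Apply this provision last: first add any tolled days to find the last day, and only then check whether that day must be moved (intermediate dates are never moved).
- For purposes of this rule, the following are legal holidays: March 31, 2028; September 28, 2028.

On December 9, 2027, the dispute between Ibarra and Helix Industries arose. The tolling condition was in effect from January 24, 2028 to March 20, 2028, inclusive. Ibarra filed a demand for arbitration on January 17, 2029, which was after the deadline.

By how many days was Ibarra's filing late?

23 days

Counting December 9, 2027 as day 1, day 324 is October 27, 2028.
From January 24, 2028 through March 20, 2028 inclusive is 57 days; tolling adds 57 days: October 27, 2028 + 57 days = December 23, 2028.
December 23, 2028 is Saturday; December 24, 2028 is Sunday. The next qualifying day is December 25, 2028.
The deadline is December 25, 2028; from December 25, 2028 to January 17, 2029 is 23 days.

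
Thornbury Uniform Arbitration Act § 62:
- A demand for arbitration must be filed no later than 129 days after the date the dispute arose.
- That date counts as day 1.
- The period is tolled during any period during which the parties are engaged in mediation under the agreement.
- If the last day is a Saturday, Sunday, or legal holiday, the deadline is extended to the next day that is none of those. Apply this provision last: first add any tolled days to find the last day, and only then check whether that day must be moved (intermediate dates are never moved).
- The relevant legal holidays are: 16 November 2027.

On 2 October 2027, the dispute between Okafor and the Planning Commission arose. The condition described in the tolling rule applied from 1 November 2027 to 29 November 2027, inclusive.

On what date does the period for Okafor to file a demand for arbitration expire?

March 7, 2028

Counting 2 October 2027 as day 1, day 129 is February 7, 2028.
From November 1, 2027 through November 29, 2027 inclusive is 29 days; tolling adds 29 days: February 7, 2028 + 29 days = March 7, 2028.
March 7, 2028 is a Tuesday and not a legal holiday, so no extension applies.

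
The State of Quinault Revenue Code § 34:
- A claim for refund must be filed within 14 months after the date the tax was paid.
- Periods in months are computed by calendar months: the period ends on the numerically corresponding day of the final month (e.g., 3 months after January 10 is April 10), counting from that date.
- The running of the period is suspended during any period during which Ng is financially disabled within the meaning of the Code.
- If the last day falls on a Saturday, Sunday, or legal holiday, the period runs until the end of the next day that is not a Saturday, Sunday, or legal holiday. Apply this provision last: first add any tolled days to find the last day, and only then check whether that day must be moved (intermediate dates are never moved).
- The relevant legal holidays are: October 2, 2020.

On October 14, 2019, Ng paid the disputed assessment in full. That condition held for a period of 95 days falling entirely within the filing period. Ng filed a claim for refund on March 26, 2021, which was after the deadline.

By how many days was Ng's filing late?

7 days

14 months after October 14, 2019 is December 14, 2020.
Tolling adds 95 days: December 14, 2020 + 95 days = March 19, 2021.
March 19, 2021 is a Friday and not a legal holiday, so no extension applies.
The deadline is March 19, 2021; from March 19, 2021 to March 26, 2021 is 7 days.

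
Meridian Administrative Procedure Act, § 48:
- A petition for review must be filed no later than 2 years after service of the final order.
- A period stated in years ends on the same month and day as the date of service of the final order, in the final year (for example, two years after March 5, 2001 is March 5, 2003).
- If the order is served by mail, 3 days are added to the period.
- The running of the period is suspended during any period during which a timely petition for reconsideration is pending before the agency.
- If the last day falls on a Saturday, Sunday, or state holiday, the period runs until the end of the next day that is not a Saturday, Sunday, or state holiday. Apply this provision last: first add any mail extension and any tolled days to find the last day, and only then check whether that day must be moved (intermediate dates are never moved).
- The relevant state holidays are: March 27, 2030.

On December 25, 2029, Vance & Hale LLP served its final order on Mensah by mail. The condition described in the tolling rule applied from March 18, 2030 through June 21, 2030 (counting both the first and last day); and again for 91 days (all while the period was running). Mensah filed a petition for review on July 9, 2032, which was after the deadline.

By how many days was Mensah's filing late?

7 days

2 years after December 25, 2029 is December 25, 2031.
Service was by mail, adding 3 days: December 25, 2031 + 3 days = December 28, 2031.
From March 18, 2030 through June 21, 2030 inclusive is 96 days; tolling adds 96 days: December 28, 2031 + 96 days = April 2, 2032.
Tolling adds 91 days: April 2, 2032 + 91 days = July 2, 2032.
July 2, 2032 is a Friday and not a state holiday, so no extension applies.
The deadline is July 2, 2032; from July 2, 2032 to July 9, 2032 is 7 days.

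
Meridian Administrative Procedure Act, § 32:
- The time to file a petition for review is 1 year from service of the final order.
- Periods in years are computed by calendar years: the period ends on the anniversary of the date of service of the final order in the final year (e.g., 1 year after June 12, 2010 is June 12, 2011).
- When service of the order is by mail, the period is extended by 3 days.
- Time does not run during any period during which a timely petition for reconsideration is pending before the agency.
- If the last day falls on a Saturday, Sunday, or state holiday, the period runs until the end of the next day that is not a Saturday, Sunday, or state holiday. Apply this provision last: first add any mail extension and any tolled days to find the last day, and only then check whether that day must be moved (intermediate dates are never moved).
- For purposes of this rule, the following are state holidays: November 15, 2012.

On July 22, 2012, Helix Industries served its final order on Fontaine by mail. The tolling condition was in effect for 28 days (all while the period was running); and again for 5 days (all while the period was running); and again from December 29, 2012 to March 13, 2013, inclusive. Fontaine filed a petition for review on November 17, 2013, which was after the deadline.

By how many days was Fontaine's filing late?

6 days

1 year after July 22, 2012 is July 22, 2013.
Service was by mail, adding 3 days: July 22, 2013 + 3 days = July 25, 2013.
Tolling adds 28 days: July 25, 2013 + 28 days = August 22, 2013.
Tolling adds 5 days: August 22, 2013 + 5 days = August 27, 2013.
From December 29, 2012 through March 13, 2013 inclusive is 75 days; tolling adds 75 days: August 27, 2013 + 75 days = November 10, 2013.
November 10, 2013 is Sunday. The next qualifying day is November 11, 2013.
The deadline is November 11, 2013; from November 11, 2013 to November 17, 2013 is 6 days.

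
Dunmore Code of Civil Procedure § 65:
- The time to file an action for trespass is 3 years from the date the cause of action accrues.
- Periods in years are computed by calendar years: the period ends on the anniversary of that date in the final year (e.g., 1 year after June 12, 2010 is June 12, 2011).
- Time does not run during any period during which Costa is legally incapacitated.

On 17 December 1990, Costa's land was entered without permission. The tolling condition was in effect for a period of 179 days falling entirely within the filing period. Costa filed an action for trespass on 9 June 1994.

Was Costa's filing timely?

Yes

3 years after 17 December 1990 is December 17, 1993.
Tolling adds 179 days: December 17, 1993 + 179 days = June 14, 1994.
The deadline is June 14, 1994; the filing on June 9, 1994 is on or before that date.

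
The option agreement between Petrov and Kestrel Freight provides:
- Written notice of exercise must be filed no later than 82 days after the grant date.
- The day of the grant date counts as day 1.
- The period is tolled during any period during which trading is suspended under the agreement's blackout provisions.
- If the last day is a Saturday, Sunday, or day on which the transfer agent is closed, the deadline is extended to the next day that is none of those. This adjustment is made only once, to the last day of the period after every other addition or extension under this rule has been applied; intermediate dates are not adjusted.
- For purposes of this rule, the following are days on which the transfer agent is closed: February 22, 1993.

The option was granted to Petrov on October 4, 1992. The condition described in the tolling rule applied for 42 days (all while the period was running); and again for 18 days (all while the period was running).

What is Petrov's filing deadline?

Counting October 4, 1992 as day 1, day 82 is December 24, 1992.
Tolling adds 42 days: December 24, 1992 + 42 days = February 4, 1993.
Tolling adds 18 days: February 4, 1993 + 18 days = February 22, 1993.
February 22, 1993 is a listed holiday. The next qualifying day is February 23, 1993.

February 23, 1993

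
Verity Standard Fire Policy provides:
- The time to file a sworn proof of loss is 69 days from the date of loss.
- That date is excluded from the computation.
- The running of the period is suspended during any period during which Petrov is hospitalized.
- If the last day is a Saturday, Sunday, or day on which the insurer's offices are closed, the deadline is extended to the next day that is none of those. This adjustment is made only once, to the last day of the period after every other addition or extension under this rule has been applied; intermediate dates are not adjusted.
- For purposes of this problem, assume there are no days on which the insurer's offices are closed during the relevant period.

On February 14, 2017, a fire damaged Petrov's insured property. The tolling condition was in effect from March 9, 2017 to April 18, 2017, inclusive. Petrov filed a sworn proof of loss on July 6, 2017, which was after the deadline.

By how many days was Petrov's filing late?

31 days

69 days after February 14, 2017 is April 24, 2017.
From March 9, 2017 through April 18, 2017 inclusive is 41 days; tolling adds 41 days: April 24, 2017 + 41 days = June 4, 2017.
June 4, 2017 is Sunday. The next qualifying day is June 5, 2017.
The deadline is June 5, 2017; from June 5, 2017 to July 6, 2017 is 31 days.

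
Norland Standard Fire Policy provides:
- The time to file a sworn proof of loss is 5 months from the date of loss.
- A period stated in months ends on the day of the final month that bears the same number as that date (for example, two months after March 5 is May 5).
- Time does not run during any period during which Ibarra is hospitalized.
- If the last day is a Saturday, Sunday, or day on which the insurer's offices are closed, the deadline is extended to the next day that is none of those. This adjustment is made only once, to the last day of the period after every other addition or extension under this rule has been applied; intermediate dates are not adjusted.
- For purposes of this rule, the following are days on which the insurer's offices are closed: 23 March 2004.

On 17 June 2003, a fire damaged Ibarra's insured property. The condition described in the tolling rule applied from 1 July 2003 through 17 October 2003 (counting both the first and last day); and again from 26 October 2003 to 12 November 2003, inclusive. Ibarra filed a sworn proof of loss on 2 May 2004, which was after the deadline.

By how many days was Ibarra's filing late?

39 days

5 months after 17 June 2003 is November 17, 2003.
From July 1, 2003 through October 17, 2003 inclusive is 109 days; tolling adds 109 days: November 17, 2003 + 109 days = March 5, 2004.
From October 26, 2003 through November 12, 2003 inclusive is 18 days; tolling adds 18 days: March 5, 2004 + 18 days = March 23, 2004.
March 23, 2004 is a listed holiday. The next qualifying day is March 24, 2004.
The deadline is March 24, 2004; from March 24, 2004 to May 2, 2004 is 39 days.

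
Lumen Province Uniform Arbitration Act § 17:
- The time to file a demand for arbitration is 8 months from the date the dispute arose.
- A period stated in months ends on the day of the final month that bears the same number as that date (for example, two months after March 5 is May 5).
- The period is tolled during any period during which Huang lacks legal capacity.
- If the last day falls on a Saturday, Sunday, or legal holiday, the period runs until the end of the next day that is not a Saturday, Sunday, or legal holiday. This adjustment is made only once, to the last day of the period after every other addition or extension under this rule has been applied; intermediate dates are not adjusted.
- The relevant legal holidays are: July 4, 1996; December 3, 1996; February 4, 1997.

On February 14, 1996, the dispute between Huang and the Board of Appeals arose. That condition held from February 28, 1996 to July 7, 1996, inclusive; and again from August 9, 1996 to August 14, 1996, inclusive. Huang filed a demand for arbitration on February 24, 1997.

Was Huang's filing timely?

8 months after February 14, 1996 is October 14, 1996.
From February 28, 1996 through July 7, 1996 inclusive is 131 days; tolling adds 131 days: October 14, 1996 + 131 days = February 22, 1997.
From August 9, 1996 through August 14, 1996 inclusive is 6 days; tolling adds 6 days: February 22, 1997 + 6 days = February 28, 1997.
February 28, 1997 is a Friday and not a legal holiday, so no extension applies.
The deadline is February 28, 1997; the filing on February 24, 1997 is on or before that date.

Yes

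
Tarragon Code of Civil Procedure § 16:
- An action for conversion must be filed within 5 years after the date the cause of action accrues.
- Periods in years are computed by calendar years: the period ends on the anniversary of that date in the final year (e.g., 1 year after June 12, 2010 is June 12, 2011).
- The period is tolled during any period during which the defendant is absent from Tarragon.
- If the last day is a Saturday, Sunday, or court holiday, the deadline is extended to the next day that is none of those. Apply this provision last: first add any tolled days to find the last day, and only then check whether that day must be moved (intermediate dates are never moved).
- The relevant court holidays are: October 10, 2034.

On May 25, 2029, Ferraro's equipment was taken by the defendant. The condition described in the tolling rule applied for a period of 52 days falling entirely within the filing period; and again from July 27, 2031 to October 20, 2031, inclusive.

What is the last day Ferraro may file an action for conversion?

October 11, 2034

5 years after May 25, 2029 is May 25, 2034.
Tolling adds 52 days: May 25, 2034 + 52 days = July 16, 2034.
From July 27, 2031 through October 20, 2031 inclusive is 86 days; tolling adds 86 days: July 16, 2034 + 86 days = October 10, 2034.
October 10, 2034 is a listed holiday. The next qualifying day is October 11, 2034.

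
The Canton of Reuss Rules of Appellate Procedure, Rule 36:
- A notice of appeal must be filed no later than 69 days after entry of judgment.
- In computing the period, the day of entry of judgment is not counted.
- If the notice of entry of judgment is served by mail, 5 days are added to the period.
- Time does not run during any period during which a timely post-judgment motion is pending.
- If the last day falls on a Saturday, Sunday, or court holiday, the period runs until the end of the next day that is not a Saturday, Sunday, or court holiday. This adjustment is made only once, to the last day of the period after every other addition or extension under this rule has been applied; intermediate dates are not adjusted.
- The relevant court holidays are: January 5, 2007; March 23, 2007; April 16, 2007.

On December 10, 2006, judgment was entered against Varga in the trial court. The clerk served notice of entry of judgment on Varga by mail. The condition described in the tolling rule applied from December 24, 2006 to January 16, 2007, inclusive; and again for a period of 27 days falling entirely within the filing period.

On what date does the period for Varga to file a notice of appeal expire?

69 days after December 10, 2006 is February 17, 2007.
Service was by mail, adding 5 days: February 17, 2007 + 5 days = February 22, 2007.
From December 24, 2006 through January 16, 2007 inclusive is 24 days; tolling adds 24 days: February 22, 2007 + 24 days = March 18, 2007.
Tolling adds 27 days: March 18, 2007 + 27 days = April 14, 2007.
April 14, 2007 is Saturday; April 15, 2007 is Sunday; April 16, 2007 is a listed holiday. The next qualifying day is April 17, 2007.

April 17, 2007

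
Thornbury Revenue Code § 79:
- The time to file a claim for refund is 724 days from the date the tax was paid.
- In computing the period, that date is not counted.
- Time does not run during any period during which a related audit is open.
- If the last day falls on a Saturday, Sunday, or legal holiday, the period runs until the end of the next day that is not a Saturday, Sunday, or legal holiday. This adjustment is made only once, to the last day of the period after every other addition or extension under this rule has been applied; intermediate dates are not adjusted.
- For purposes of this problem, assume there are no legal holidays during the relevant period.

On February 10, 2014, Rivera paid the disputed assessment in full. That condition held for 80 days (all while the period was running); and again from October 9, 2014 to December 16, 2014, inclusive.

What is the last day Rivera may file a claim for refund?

724 days after February 10, 2014 is February 4, 2016.
Tolling adds 80 days: February 4, 2016 + 80 days = April 24, 2016.
From October 9, 2014 through December 16, 2014 inclusive is 69 days; tolling adds 69 days: April 24, 2016 + 69 days = July 2, 2016.
July 2, 2016 is Saturday; July 3, 2016 is Sunday. The next qualifying day is July 4, 2016.

July 4, 2016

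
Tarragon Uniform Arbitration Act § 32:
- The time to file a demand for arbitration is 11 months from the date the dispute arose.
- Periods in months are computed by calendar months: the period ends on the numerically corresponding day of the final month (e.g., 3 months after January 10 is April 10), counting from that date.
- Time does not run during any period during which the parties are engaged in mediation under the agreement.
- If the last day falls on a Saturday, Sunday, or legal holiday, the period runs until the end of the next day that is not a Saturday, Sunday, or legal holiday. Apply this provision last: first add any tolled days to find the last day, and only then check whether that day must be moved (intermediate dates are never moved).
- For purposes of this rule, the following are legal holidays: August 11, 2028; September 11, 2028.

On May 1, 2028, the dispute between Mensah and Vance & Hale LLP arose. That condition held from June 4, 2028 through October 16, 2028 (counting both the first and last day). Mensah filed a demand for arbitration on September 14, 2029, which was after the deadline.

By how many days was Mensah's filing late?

31 days

11 months after May 1, 2028 is April 1, 2029.
From June 4, 2028 through October 16, 2028 inclusive is 135 days; tolling adds 135 days: April 1, 2029 + 135 days = August 14, 2029.
August 14, 2029 is a Tuesday and not a legal holiday, so no extension applies.
The deadline is August 14, 2029; from August 14, 2029 to September 14, 2029 is 31 days.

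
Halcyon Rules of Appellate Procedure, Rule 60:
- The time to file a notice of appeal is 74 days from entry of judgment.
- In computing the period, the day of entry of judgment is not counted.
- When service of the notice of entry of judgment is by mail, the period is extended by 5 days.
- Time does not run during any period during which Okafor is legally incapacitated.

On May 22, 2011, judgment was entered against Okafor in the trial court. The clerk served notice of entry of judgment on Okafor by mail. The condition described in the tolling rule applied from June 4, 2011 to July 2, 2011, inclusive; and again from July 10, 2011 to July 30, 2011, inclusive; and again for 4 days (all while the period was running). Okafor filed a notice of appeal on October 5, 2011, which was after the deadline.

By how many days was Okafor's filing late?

3 days

74 days after May 22, 2011 is August 4, 2011.
Service was by mail, adding 5 days: August 4, 2011 + 5 days = August 9, 2011.
From June 4, 2011 through July 2, 2011 inclusive is 29 days; tolling adds 29 days: August 9, 2011 + 29 days = September 7, 2011.
From July 10, 2011 through July 30, 2011 inclusive is 21 days; tolling adds 21 days: September 7, 2011 + 21 days = September 28, 2011.
Tolling adds 4 days: September 28, 2011 + 4 days = October 2, 2011.
The deadline is October 2, 2011; from October 2, 2011 to October 5, 2011 is 3 days.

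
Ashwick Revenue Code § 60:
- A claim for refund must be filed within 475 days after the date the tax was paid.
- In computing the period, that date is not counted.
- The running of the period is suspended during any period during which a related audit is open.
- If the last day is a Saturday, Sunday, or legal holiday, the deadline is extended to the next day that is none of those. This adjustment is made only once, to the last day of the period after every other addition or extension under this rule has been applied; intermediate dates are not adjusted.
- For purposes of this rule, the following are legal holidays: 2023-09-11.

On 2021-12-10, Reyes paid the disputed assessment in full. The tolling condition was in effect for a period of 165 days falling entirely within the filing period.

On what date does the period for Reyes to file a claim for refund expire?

475 days after 2021-12-10 is March 30, 2023.
Tolling adds 165 days: March 30, 2023 + 165 days = September 11, 2023.
September 11, 2023 is a listed holiday. The next qualifying day is September 12, 2023.

September 12, 2023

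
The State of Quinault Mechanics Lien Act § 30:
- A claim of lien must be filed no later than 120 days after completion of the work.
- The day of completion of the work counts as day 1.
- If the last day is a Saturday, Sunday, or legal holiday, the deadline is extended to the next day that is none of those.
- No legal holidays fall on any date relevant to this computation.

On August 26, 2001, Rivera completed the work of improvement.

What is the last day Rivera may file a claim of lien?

Counting August 26, 2001 as day 1, day 120 is December 23, 2001.
December 23, 2001 is Sunday. The next qualifying day is December 24, 2001.

December 24, 2001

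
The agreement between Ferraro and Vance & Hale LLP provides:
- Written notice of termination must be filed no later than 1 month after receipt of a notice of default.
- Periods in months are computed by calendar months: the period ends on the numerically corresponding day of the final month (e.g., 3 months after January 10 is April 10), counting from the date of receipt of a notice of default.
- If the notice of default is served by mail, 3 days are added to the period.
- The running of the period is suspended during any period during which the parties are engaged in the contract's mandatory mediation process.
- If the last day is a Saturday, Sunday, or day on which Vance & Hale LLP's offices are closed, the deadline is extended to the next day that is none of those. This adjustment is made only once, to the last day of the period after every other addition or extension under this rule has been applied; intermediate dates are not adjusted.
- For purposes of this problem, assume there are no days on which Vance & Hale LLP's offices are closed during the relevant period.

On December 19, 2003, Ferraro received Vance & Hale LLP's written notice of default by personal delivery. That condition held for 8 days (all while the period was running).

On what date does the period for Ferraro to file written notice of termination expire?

1 month after December 19, 2003 is January 19, 2004.
Service was not by mail, so no mail extension applies.
Tolling adds 8 days: January 19, 2004 + 8 days = January 27, 2004.
January 27, 2004 is a Tuesday and not a day on which Vance & Hale LLP's offices are closed, so no extension applies.

January 27, 2004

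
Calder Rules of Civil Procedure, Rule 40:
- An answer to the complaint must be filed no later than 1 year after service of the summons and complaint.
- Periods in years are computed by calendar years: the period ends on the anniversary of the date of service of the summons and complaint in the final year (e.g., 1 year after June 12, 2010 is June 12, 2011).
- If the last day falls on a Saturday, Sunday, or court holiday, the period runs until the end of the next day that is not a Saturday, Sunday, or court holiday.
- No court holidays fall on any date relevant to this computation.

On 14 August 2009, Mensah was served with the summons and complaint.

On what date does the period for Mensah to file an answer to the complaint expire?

1 year after 14 August 2009 is August 14, 2010.
August 14, 2010 is Saturday; August 15, 2010 is Sunday. The next qualifying day is August 16, 2010.

August 16, 2010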